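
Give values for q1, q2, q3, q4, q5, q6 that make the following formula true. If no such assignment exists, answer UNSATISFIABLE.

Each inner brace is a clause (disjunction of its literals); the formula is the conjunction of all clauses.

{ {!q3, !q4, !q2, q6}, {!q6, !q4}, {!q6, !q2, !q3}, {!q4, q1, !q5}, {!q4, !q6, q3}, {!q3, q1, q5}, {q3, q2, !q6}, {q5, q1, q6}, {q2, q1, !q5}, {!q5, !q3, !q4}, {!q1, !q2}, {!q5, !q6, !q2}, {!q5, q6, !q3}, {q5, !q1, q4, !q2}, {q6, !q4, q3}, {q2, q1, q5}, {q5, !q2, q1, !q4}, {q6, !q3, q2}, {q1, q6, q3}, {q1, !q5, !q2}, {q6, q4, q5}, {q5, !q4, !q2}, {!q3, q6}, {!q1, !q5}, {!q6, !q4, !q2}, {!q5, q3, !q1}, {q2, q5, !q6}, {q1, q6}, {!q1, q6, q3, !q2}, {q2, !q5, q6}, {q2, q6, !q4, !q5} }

Suppose q6 = true.
(!q4) alone gives q4 = false.
Suppose q2 = true.
(!q3) alone gives q3 = false.
(!q1) alone gives q1 = false.
(!q5) alone gives q5 = false.
Every clause now holds.

q1: false,  q2: true,  q3: false,  q4: false,  q5: false,  q6: true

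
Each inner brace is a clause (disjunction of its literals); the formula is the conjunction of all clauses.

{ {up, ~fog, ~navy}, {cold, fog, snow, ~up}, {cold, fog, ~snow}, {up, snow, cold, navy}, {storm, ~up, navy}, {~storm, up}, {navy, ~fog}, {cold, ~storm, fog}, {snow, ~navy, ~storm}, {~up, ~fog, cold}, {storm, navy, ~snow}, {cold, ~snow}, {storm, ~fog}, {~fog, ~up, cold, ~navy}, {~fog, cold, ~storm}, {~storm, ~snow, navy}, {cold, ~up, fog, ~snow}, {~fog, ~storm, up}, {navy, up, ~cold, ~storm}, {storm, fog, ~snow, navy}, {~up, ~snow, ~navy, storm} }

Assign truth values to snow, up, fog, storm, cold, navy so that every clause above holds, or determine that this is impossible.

Suppose storm = 1.
Unit clause (up) forces up = 1.
Suppose navy = 1.
Unit clause (snow) forces snow = 1.
Unit clause (cold) forces cold = 1.
No clause remains; fog is free.

snow: 1; up: 1; fog: 1; storm: 1; cold: 1; navy: 1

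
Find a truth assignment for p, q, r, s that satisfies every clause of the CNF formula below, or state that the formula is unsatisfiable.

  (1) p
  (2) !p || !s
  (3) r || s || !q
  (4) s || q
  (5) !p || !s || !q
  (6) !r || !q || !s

From the singleton clause (p), p = true.
From the singleton clause (!s), s = false.
From the singleton clause (q), q = true.
From the singleton clause (r), r = true.
All clauses are satisfied.

p=true,  q=true,  r=true,  s=false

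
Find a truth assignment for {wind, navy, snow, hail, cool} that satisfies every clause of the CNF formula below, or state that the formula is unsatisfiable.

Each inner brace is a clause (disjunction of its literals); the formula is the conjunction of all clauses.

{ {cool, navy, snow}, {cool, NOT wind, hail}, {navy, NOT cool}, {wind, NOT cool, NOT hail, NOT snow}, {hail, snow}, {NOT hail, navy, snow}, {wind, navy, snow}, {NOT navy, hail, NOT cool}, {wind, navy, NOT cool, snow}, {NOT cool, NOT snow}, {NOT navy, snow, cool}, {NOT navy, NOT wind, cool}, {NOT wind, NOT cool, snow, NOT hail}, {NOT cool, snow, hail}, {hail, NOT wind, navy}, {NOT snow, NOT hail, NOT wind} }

Case navy = false:
From the singleton clause (NOT cool), cool = false.
From the singleton clause (snow), snow = true.
Case wind = false:
Every clause is now satisfied; hail is unconstrained.

wind ↦ false, navy ↦ false, snow ↦ true, hail ↦ false, cool ↦ false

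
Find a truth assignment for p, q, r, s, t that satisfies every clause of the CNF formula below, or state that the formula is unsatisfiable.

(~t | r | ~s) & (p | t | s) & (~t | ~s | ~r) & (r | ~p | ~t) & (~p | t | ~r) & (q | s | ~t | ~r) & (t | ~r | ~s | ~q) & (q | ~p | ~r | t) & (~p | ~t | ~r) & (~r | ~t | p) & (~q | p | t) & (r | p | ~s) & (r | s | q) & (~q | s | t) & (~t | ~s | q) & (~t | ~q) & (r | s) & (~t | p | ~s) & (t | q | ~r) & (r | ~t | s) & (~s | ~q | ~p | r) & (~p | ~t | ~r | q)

Branch on t: set t = 0.
Branch on p: set p = 1.
Unit clause (~r) forces r = 0.
Unit clause (s) forces s = 1.
Unit clause (~q) forces q = 0.
All clauses are satisfied.

p: 1, q: 0, r: 0, s: 1, t: 0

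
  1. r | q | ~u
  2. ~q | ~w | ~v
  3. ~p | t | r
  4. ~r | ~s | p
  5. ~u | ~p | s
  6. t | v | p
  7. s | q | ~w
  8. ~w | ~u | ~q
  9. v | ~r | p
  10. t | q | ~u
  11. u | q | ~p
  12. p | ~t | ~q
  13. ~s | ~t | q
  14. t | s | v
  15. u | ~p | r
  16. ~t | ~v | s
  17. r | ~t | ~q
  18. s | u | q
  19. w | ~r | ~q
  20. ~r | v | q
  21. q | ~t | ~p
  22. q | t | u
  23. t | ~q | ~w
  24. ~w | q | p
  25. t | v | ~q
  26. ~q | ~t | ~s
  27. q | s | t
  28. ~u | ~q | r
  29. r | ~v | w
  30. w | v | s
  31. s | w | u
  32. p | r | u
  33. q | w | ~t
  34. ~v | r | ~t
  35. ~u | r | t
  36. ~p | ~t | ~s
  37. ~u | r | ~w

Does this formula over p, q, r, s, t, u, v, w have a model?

Case r = 1:
Case s = 0:
Case u = 0:
From the singleton clause (q), q = 1.
From the singleton clause (w), w = 1.
From the singleton clause (~v), v = 0.
From the singleton clause (p), p = 1.
From the singleton clause (t), t = 1.
This assignment satisfies each clause.
A satisfying assignment: p ↦ 1; q ↦ 1; r ↦ 1; s ↦ 0; t ↦ 1; u ↦ 0; v ↦ 0; w ↦ 1.

Satisfiable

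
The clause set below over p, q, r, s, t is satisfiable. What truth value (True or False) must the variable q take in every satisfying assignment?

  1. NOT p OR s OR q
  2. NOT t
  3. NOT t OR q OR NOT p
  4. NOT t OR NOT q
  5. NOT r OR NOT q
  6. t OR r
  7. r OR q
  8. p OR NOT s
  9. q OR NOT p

Suppose q = true.
(NOT t) alone gives t = false.
(NOT r) alone gives r = false.
That conflicts with the unit clause (r).
So every satisfying assignment has q = False.

False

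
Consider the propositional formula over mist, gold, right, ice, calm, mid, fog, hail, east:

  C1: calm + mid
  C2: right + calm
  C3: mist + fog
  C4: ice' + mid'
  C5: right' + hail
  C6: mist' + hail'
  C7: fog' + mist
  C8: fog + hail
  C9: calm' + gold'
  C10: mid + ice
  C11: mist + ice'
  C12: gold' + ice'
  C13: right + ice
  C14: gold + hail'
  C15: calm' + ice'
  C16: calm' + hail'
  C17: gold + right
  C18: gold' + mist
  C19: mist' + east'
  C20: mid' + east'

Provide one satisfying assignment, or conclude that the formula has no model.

UNSATISFIABLE

Suppose calm = 1.
From the singleton clause (gold'), gold = 0.
From the singleton clause (hail'), hail = 0.
From the singleton clause (right'), right = 0.
But (right) is also a unit clause — contradiction.
So calm must be the other value — set calm = 0.
From the singleton clause (mid), mid = 1.
From the singleton clause (right), right = 1.
From the singleton clause (ice'), ice = 0.
From the singleton clause (hail), hail = 1.
From the singleton clause (mist'), mist = 0.
From the singleton clause (fog), fog = 1.
But (fog') is also a unit clause — contradiction.
Both values of calm lead to a conflict.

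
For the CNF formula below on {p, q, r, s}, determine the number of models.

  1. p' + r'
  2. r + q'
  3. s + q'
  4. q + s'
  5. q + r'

3

There are 2^4 = 16 truth assignments over (p, q, r, s).
Split on r. With r = 1, the clauses containing r are satisfied and r' drops from the rest; 1 of the 2^3 = 8 assignments to the other variables satisfy what remains.
With r = 0, by the same count on the reduced clause set, 2 assignments work.
(One model: p=F, q=F, r=F, s=F.)
Total: 1 + 2 = 3.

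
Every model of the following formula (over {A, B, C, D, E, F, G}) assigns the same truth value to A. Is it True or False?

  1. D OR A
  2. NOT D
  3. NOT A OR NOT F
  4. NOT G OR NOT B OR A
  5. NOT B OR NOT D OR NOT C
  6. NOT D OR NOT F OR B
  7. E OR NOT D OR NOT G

Suppose A = false.
(D) alone gives D = true.
Now (NOT D) is unsatisfied and unit — conflict.
So every satisfying assignment has A = True.

True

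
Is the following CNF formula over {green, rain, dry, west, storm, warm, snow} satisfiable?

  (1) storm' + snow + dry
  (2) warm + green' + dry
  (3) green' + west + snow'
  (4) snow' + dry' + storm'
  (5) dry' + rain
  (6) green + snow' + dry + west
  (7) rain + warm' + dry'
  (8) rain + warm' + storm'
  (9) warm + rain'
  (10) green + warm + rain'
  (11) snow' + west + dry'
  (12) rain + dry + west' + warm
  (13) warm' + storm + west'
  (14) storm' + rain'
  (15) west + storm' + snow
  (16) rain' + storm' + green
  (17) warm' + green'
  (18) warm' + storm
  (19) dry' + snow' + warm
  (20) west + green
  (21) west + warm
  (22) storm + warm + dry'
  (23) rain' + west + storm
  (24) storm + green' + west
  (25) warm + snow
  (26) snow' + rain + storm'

Unsatisfiable

Branch on dry: set dry = 0.
Branch on storm: set storm = 0.
Unit clause (warm') forces warm = 0.
Unit clause (green') forces green = 0.
Unit clause (rain') forces rain = 0.
Unit clause (west') forces west = 0.
But (west) is also a unit clause — contradiction.
Backtrack on storm: now try storm = 1.
Unit clause (snow) forces snow = 1.
Unit clause (rain') forces rain = 0.
But (rain) is also a unit clause — contradiction.
Neither storm = 1 nor storm = 0 works.
Backtrack on dry: now try dry = 1.
Unit clause (rain) forces rain = 1.
Unit clause (warm) forces warm = 1.
Unit clause (storm') forces storm = 0.
But (storm) is also a unit clause — contradiction.
Neither dry = 1 nor dry = 0 works.
No assignment satisfies every clause.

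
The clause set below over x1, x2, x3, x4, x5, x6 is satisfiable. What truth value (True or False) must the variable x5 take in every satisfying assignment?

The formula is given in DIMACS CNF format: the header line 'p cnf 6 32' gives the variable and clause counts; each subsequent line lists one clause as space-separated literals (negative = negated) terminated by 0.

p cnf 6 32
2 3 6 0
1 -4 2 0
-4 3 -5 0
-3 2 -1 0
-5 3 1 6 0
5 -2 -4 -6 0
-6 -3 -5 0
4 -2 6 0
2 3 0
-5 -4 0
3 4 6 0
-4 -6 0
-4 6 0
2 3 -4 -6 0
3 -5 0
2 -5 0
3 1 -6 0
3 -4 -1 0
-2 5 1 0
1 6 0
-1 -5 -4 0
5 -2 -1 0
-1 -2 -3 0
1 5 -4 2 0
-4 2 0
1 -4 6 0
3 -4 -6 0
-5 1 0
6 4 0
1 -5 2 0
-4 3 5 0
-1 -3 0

False

Suppose x5 = True.
The clause (¬x4) is unit, so x4 = False.
The clause (x3) is unit, so x3 = True.
The clause (¬x6) is unit, so x6 = False.
But (x6) is also a unit clause — contradiction.
So every satisfying assignment has x5 = False.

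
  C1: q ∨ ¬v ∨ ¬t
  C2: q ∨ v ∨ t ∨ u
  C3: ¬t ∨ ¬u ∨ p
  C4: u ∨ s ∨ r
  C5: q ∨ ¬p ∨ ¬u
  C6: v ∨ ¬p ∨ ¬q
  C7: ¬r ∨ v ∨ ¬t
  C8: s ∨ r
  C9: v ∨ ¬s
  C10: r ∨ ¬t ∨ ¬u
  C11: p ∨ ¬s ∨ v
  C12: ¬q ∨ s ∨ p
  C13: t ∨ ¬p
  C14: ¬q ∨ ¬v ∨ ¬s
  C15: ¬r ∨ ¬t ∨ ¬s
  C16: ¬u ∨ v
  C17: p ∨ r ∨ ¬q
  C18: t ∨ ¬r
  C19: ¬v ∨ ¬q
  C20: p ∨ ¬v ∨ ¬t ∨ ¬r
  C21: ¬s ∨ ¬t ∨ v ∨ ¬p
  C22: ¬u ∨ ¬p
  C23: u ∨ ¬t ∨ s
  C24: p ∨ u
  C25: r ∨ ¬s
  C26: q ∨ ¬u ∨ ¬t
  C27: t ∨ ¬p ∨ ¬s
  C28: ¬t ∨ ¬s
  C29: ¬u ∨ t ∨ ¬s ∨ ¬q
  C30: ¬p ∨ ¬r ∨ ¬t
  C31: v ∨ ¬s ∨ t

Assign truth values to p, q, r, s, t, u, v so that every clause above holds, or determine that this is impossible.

UNSATISFIABLE

Branch on s: set s = True.
(v) alone gives v = True.
(¬q) alone gives q = False.
(¬t) alone gives t = False.
(¬p) alone gives p = False.
(¬r) alone gives r = False.
Now (r) is unsatisfied and unit — conflict.
So s must be the other value — set s = False.
(r) alone gives r = True.
(t) alone gives t = True.
(v) alone gives v = True.
(q) alone gives q = True.
Now (¬q) is unsatisfied and unit — conflict.
Either choice for s ends in contradiction.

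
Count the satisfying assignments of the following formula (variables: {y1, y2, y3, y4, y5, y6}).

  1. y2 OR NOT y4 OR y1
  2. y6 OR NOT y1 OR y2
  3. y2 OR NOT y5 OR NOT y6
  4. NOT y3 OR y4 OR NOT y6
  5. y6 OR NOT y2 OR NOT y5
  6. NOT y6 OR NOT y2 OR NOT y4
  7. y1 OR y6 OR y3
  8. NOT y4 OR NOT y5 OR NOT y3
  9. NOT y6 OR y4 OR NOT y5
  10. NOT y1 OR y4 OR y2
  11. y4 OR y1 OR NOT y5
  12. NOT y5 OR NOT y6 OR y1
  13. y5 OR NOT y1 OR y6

There are 2^6 = 64 truth assignments over (y1, y2, y3, y4, y5, y6).
Split on y4. With y4 = true, the clauses containing y4 are satisfied and NOT y4 drops from the rest; 3 of the 2^5 = 32 assignments to the other variables satisfy what remains.
With y4 = false, by the same count on the reduced clause set, 5 assignments work.
Total: 3 + 5 = 8.

8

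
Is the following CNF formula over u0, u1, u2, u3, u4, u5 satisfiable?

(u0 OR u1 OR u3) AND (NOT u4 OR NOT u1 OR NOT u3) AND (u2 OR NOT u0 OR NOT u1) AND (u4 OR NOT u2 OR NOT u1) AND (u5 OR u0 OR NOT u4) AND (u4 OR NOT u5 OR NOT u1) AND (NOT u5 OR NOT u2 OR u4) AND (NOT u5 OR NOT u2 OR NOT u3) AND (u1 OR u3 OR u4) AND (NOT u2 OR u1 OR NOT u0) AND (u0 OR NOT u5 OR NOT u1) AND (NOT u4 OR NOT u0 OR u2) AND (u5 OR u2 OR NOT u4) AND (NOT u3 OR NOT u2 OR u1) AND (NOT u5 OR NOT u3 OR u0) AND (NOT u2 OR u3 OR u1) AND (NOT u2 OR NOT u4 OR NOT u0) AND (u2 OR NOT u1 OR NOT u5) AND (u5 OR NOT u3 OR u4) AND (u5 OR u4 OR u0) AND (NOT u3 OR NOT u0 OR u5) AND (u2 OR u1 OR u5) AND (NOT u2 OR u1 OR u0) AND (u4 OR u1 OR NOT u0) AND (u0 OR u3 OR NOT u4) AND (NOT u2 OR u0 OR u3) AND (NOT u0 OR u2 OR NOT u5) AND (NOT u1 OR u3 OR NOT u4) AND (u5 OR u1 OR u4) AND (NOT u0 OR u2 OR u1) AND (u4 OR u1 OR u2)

No, unsatisfiable

Case u0 = true:
Case u2 = true:
Unit clause (u1) forces u1 = true.
Unit clause (u4) forces u4 = true.
But (NOT u4) is also a unit clause — contradiction.
Backtrack on u2: now try u2 = false.
Unit clause (NOT u1) forces u1 = false.
But (u1) is also a unit clause — contradiction.
Both values of u2 lead to a conflict.
Backtrack on u0: now try u0 = false.
Case u1 = true:
Unit clause (NOT u5) forces u5 = false.
Unit clause (NOT u4) forces u4 = false.
But (u4) is also a unit clause — contradiction.
Backtrack on u1: now try u1 = false.
Unit clause (u3) forces u3 = true.
Unit clause (NOT u2) forces u2 = false.
Unit clause (NOT u5) forces u5 = false.
But (u5) is also a unit clause — contradiction.
Both values of u1 lead to a conflict.
Both values of u0 lead to a conflict.
No assignment satisfies every clause.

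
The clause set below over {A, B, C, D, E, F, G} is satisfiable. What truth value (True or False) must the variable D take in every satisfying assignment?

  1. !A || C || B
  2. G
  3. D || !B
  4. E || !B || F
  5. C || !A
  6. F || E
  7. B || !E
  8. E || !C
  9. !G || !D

Suppose D = true.
From the singleton clause (G), G = true.
Now (!G) is unsatisfied and unit — conflict.
So every satisfying assignment has D = False.

False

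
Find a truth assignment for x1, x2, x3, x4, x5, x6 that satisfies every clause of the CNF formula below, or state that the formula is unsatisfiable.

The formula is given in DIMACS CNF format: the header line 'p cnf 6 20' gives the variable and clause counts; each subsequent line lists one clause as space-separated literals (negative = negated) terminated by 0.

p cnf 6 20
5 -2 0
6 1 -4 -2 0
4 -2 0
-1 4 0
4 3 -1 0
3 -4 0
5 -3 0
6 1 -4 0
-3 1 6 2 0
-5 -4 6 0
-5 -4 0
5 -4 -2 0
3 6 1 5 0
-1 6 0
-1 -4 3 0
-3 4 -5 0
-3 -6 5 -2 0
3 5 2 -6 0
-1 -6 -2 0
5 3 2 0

x1 ↦ False; x2 ↦ False; x3 ↦ False; x4 ↦ False; x5 ↦ True; x6 ↦ True

Branch on x5: set x5 = True.
The clause (¬x4) is unit, so x4 = False.
The clause (¬x2) is unit, so x2 = False.
The clause (¬x1) is unit, so x1 = False.
The clause (¬x3) is unit, so x3 = False.
All clauses hold; x6 can take either value.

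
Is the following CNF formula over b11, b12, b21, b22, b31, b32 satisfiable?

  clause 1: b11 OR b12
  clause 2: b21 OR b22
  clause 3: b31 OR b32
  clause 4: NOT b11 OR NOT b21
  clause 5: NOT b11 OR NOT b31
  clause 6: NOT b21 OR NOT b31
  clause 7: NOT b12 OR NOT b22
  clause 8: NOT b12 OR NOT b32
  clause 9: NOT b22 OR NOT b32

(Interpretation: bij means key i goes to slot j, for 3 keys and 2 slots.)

Suppose b11 = true.
Unit clause (NOT b21) forces b21 = false.
Unit clause (b22) forces b22 = true.
Unit clause (NOT b31) forces b31 = false.
Unit clause (b32) forces b32 = true.
But (NOT b32) is also a unit clause — contradiction.
Backtrack on b11: now try b11 = false.
Unit clause (b12) forces b12 = true.
Unit clause (NOT b22) forces b22 = false.
Unit clause (b21) forces b21 = true.
Unit clause (NOT b31) forces b31 = false.
Unit clause (b32) forces b32 = true.
But (NOT b32) is also a unit clause — contradiction.
Both values of b11 lead to a conflict.
No assignment satisfies every clause.

Unsatisfiable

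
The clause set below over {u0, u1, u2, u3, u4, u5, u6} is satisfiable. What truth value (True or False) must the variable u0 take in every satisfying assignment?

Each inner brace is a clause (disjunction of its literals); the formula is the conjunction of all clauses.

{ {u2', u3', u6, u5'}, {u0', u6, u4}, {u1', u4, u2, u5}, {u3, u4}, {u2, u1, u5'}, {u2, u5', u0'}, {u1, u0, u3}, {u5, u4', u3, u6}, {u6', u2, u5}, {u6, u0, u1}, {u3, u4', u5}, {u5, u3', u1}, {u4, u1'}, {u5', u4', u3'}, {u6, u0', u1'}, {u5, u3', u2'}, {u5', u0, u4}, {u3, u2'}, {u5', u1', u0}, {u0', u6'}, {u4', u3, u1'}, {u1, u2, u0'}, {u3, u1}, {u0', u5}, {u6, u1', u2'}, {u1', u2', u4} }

Suppose u0 = 1.
Unit clause (u6') forces u6 = 0.
Unit clause (u4) forces u4 = 1.
Unit clause (u1') forces u1 = 0.
Unit clause (u2) forces u2 = 1.
Unit clause (u3) forces u3 = 1.
Unit clause (u5') forces u5 = 0.
That conflicts with the unit clause (u5).
So every satisfying assignment has u0 = False.

False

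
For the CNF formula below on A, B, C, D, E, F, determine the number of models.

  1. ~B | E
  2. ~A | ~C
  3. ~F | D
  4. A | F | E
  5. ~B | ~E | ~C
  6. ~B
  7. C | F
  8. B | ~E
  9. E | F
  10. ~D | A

1

There are 2^6 = 64 truth assignments over (A, B, C, D, E, F).
Split on A. With A = 1, the clauses containing A are satisfied and ~A drops from the rest; 1 of the 2^5 = 32 assignments to the other variables satisfy what remains.
With A = 0, by the same count on the reduced clause set, 0 assignments work.
(One model: A=T, B=F, C=F, D=T, E=F, F=T.)
Total: 1 + 0 = 1.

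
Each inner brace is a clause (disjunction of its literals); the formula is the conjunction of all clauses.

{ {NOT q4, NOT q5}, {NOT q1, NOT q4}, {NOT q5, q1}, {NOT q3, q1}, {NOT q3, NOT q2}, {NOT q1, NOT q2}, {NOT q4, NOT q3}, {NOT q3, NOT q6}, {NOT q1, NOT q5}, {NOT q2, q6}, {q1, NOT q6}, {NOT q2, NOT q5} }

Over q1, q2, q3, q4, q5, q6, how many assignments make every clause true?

There are 2^6 = 64 truth assignments over (q1, q2, q3, q4, q5, q6).
Split on q4. With q4 = true, the clauses containing q4 are satisfied and NOT q4 drops from the rest; 1 of the 2^5 = 32 assignments to the other variables satisfy what remains.
With q4 = false, by the same count on the reduced clause set, 4 assignments work.
Total: 1 + 4 = 5.

5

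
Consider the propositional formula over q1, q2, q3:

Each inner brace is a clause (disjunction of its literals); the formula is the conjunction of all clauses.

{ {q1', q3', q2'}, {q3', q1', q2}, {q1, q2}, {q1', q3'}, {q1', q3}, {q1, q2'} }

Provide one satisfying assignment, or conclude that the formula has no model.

Case q1 = 1:
Unit clause (q3') forces q3 = 0.
That conflicts with the unit clause (q3).
Undo q1 and try q1 = 0.
Unit clause (q2) forces q2 = 1.
That conflicts with the unit clause (q2').
Both values of q1 lead to a conflict.

UNSATISFIABLE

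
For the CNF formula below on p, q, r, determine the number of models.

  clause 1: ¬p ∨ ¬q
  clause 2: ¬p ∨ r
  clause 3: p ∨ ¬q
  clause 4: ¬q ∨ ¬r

There are 2^3 = 8 truth assignments over (p, q, r).
Check each against the 4 clauses (columns in the order p, q, r):
  F F F  ✓ satisfies all
  F F T  ✓ satisfies all
  F T F  ✗ fails (p ∨ ¬q)
  F T T  ✗ fails (p ∨ ¬q)
  T F F  ✗ fails (¬p ∨ r)
  T F T  ✓ satisfies all
  T T F  ✗ fails (¬p ∨ ¬q)
  T T T  ✗ fails (¬p ∨ ¬q)
3 of the 8 rows are models.

3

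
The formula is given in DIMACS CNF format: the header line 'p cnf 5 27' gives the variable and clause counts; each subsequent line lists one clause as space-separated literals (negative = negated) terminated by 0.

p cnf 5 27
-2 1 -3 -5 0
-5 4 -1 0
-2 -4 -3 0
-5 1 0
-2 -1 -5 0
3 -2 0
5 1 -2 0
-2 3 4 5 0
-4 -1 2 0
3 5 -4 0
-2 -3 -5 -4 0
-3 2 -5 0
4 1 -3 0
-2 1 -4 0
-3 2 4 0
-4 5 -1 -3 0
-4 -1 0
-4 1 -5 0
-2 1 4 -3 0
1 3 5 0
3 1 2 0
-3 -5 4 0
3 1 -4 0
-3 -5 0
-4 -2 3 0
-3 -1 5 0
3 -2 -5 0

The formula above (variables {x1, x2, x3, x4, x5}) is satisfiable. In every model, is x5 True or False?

Suppose x5 = True.
Unit clause (x1) forces x1 = True.
Unit clause (x4) forces x4 = True.
Now (¬x4) is unsatisfied and unit — conflict.
So every satisfying assignment has x5 = False.

False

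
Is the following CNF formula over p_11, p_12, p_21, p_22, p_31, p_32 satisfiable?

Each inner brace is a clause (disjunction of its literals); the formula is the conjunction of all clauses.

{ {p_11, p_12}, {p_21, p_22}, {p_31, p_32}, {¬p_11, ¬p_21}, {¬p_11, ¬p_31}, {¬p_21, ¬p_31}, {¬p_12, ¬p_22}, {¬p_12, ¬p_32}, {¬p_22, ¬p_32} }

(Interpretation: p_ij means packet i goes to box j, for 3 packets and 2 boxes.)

No, unsatisfiable

Branch on p_11: set p_11 = True.
The clause (¬p_21) is unit, so p_21 = False.
The clause (p_22) is unit, so p_22 = True.
The clause (¬p_31) is unit, so p_31 = False.
The clause (p_32) is unit, so p_32 = True.
But (¬p_32) is also a unit clause — contradiction.
That branch fails; take p_11 = False instead.
The clause (p_12) is unit, so p_12 = True.
The clause (¬p_22) is unit, so p_22 = False.
The clause (p_21) is unit, so p_21 = True.
The clause (¬p_31) is unit, so p_31 = False.
The clause (p_32) is unit, so p_32 = True.
But (¬p_32) is also a unit clause — contradiction.
Neither p_11 = True nor p_11 = False works.
No assignment satisfies every clause.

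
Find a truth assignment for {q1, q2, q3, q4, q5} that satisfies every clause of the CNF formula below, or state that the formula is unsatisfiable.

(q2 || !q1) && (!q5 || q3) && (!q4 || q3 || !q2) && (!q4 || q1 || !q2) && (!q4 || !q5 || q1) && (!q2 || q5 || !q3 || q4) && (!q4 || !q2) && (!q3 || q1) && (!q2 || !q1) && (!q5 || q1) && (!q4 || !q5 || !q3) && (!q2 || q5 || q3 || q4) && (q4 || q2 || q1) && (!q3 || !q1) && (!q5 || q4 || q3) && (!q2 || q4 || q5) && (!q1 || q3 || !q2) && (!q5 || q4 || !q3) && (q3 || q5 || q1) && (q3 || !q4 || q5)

Suppose q2 = true.
From the singleton clause (!q4), q4 = false.
From the singleton clause (!q1), q1 = false.
From the singleton clause (!q3), q3 = false.
From the singleton clause (!q5), q5 = false.
Now (q5) is unsatisfied and unit — conflict.
That branch fails; take q2 = false instead.
From the singleton clause (!q1), q1 = false.
From the singleton clause (!q3), q3 = false.
From the singleton clause (!q5), q5 = false.
Now (q5) is unsatisfied and unit — conflict.
Either choice for q2 ends in contradiction.

UNSATISFIABLE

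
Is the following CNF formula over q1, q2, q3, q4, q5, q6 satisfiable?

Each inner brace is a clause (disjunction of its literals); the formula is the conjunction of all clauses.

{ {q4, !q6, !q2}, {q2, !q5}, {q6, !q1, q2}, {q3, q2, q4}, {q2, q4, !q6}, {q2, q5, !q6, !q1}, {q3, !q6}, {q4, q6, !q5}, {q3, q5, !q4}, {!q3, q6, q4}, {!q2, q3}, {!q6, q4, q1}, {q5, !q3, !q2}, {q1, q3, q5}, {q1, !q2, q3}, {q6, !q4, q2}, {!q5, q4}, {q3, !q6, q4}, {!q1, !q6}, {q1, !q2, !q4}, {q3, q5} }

Satisfiable

Branch on q2: set q2 = true.
The clause (q3) is unit, so q3 = true.
The clause (q5) is unit, so q5 = true.
The clause (q4) is unit, so q4 = true.
The clause (q1) is unit, so q1 = true.
The clause (!q6) is unit, so q6 = false.
This assignment satisfies each clause.
A satisfying assignment: q1 ↦ true, q2 ↦ true, q3 ↦ true, q4 ↦ true, q5 ↦ true, q6 ↦ false.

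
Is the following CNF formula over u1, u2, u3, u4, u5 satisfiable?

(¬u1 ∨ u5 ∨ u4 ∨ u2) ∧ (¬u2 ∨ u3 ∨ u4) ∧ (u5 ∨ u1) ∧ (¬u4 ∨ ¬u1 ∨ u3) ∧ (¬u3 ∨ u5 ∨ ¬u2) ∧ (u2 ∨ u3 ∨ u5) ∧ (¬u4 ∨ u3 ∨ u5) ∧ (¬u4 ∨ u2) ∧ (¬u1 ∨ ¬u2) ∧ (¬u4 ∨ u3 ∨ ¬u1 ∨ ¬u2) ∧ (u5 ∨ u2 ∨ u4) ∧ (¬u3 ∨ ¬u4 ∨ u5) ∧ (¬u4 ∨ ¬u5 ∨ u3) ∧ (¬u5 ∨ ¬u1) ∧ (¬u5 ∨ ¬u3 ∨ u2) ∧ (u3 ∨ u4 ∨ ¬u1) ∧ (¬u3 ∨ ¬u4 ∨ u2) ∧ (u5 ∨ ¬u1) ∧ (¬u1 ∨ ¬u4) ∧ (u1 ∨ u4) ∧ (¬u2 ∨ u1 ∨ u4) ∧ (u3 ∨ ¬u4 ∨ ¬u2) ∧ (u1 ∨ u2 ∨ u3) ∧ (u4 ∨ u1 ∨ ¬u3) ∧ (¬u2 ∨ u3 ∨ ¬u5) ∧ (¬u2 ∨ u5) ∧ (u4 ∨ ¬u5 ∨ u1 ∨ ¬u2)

Satisfiable

Suppose u5 = True.
From the singleton clause (¬u1), u1 = False.
From the singleton clause (u4), u4 = True.
From the singleton clause (u2), u2 = True.
From the singleton clause (u3), u3 = True.
This assignment satisfies each clause.
A satisfying assignment: u1=False,  u2=True,  u3=True,  u4=True,  u5=True.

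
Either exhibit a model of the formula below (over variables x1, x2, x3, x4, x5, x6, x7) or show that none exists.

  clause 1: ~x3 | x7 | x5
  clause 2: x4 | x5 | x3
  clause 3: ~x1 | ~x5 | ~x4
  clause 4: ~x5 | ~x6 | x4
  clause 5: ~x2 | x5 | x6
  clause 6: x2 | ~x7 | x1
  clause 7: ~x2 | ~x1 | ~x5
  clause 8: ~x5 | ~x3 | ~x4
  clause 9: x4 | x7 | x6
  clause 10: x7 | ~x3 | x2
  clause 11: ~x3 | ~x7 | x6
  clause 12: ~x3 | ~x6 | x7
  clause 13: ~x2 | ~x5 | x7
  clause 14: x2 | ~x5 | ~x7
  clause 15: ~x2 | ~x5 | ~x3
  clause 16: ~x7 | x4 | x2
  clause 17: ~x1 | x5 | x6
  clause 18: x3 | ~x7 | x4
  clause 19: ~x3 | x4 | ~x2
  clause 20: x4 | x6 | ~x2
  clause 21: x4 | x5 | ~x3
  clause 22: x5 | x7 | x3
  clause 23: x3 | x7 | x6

x1 ↦ 1,  x2 ↦ 1,  x3 ↦ 0,  x4 ↦ 1,  x5 ↦ 0,  x6 ↦ 1,  x7 ↦ 1

Case x3 = 0:
Case x4 = 1:
Case x1 = 1:
From the singleton clause (~x5), x5 = 0.
From the singleton clause (x6), x6 = 1.
From the singleton clause (x7), x7 = 1.
Every clause is now satisfied; x2 is unconstrained.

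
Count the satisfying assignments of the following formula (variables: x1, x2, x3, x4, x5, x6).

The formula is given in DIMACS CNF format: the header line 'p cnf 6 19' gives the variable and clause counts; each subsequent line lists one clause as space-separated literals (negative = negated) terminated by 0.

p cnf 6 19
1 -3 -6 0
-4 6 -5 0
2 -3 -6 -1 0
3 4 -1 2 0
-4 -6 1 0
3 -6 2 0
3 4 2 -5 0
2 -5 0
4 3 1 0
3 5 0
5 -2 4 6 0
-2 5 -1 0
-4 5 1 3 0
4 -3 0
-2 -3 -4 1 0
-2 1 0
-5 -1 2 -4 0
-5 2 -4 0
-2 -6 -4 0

There are 2^6 = 64 truth assignments over (x1, x2, x3, x4, x5, x6).
Split on x2. With x2 = True, the clauses containing x2 are satisfied and ¬x2 drops from the rest; 2 of the 2^5 = 32 assignments to the other variables satisfy what remains.
With x2 = False, by the same count on the reduced clause set, 2 assignments work.
(One model: x1=F, x2=F, x3=T, x4=T, x5=F, x6=F.)
Total: 2 + 2 = 4.

4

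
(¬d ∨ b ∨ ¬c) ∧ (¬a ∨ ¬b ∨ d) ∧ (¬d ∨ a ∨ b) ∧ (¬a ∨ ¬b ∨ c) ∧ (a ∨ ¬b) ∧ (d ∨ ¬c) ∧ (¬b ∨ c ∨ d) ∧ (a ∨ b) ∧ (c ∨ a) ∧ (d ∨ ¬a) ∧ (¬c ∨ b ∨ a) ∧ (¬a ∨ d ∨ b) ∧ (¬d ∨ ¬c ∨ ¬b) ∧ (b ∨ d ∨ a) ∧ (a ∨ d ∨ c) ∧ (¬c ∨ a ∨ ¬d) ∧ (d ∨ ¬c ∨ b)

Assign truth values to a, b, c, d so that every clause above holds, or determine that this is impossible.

a: True; b: False; c: False; d: True

Branch on a: set a = True.
The clause (d) is unit, so d = True.
Branch on b: set b = False.
The clause (¬c) is unit, so c = False.
All clauses are satisfied.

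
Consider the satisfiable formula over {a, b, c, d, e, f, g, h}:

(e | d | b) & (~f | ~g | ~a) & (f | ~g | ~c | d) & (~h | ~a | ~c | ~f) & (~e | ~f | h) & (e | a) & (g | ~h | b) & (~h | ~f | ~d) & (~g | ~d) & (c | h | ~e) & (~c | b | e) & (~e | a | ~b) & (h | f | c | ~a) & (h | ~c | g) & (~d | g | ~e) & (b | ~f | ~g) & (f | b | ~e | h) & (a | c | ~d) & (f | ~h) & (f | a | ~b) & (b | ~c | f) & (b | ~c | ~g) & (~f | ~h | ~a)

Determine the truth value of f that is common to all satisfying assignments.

Suppose f = 0.
The clause (~h) is unit, so h = 0.
Branch on e: set e = 1.
The clause (c) is unit, so c = 1.
The clause (g) is unit, so g = 1.
The clause (d) is unit, so d = 1.
That conflicts with the unit clause (~d).
So e must be the other value — set e = 0.
The clause (a) is unit, so a = 1.
The clause (c) is unit, so c = 1.
The clause (b) is unit, so b = 1.
The clause (g) is unit, so g = 1.
The clause (d) is unit, so d = 1.
That conflicts with the unit clause (~d).
Either choice for e ends in contradiction.
So every satisfying assignment has f = True.

True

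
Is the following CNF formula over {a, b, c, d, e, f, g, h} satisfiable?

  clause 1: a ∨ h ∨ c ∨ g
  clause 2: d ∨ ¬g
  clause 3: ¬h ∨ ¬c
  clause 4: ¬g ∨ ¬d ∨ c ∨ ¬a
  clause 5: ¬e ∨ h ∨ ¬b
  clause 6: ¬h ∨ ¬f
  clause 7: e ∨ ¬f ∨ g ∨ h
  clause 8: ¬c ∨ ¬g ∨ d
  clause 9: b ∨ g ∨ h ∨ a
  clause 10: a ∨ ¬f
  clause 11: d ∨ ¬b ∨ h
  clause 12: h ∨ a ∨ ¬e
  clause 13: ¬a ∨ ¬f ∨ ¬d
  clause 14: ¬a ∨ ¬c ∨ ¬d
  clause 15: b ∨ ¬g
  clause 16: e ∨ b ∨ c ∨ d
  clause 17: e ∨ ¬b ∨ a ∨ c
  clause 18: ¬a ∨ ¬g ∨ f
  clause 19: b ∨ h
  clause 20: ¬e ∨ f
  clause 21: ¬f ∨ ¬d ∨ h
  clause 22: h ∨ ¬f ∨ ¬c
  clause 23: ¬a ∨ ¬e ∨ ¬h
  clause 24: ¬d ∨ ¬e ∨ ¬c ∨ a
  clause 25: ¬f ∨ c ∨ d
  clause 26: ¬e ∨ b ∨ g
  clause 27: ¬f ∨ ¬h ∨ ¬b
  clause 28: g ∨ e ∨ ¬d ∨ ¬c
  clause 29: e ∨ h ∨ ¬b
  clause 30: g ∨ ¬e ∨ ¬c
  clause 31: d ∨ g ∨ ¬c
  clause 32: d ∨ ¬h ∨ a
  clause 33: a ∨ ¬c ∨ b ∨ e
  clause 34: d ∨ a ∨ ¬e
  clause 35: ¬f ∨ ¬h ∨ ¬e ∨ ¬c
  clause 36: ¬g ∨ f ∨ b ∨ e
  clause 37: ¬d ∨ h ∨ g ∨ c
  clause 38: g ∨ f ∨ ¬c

Yes

Suppose d = True.
Suppose h = True.
Unit clause (¬c) forces c = False.
Unit clause (¬f) forces f = False.
Unit clause (¬e) forces e = False.
Suppose g = False.
Suppose b = False.
All clauses hold; a can take either value.
A satisfying assignment: a ↦ True, b ↦ False, c ↦ False, d ↦ True, e ↦ False, f ↦ False, g ↦ False, h ↦ True.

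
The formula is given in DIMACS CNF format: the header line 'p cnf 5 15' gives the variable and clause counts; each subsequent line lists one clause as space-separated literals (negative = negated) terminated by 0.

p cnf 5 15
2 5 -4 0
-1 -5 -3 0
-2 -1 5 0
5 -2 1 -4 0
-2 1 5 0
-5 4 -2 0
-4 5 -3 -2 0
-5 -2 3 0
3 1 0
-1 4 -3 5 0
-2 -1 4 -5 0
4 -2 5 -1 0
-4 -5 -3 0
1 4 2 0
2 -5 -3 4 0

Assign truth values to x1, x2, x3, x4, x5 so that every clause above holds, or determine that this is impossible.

x1=True; x2=False; x3=False; x4=False; x5=False

Suppose x3 = False.
The clause (x1) is unit, so x1 = True.
Suppose x2 = False.
Suppose x5 = False.
The clause (¬x4) is unit, so x4 = False.
All clauses are satisfied.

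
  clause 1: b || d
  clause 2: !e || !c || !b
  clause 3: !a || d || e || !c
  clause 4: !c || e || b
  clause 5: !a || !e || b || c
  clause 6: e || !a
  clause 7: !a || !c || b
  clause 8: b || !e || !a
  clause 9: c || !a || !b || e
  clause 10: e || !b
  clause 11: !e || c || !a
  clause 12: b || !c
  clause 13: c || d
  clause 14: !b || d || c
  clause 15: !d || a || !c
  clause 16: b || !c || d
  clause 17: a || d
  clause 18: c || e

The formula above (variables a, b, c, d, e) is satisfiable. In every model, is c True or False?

False

Suppose c = true.
(b) alone gives b = true.
(!e) alone gives e = false.
But (e) is also a unit clause — contradiction.
So every satisfying assignment has c = False.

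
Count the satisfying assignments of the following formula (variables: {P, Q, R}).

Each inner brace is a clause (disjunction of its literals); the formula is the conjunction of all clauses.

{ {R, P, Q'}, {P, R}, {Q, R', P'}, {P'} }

There are 2^3 = 8 truth assignments over (P, Q, R).
Check each against the 4 clauses (columns in the order P, Q, R):
  F F F  ✗ fails (P + R)
  F F T  ✓ satisfies all
  F T F  ✗ fails (R + P + Q')
  F T T  ✓ satisfies all
  T F F  ✗ fails (P')
  T F T  ✗ fails (Q + R' + P')
  T T F  ✗ fails (P')
  T T T  ✗ fails (P')
2 of the 8 rows are models.

2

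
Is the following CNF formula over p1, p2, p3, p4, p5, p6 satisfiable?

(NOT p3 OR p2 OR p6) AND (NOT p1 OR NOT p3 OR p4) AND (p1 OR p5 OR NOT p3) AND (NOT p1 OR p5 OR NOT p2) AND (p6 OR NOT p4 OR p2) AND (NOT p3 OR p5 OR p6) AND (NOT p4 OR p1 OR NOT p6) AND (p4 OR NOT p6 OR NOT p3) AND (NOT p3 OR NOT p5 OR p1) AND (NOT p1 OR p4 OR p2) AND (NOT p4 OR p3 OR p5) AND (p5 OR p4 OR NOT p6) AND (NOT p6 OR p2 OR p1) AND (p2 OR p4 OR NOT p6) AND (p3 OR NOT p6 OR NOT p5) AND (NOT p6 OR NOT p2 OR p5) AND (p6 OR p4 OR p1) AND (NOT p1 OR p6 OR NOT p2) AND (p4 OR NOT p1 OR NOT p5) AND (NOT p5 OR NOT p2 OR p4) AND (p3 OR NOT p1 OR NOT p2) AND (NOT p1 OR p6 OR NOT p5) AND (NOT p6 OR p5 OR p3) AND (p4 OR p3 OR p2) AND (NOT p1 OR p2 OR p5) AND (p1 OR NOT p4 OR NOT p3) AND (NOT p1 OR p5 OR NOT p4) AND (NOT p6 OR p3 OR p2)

Yes

Try p3 = true.
Try p2 = true.
Try p1 = true.
Unit clause (p4) forces p4 = true.
Unit clause (p5) forces p5 = true.
Unit clause (p6) forces p6 = true.
All clauses are satisfied.
A satisfying assignment: p1 ↦ true, p2 ↦ true, p3 ↦ true, p4 ↦ true, p5 ↦ true, p6 ↦ true.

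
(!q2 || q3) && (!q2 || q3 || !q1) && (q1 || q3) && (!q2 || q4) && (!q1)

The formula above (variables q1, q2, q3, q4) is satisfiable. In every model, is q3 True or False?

True

Suppose q3 = false.
The clause (!q2) is unit, so q2 = false.
The clause (q1) is unit, so q1 = true.
That conflicts with the unit clause (!q1).
So every satisfying assignment has q3 = True.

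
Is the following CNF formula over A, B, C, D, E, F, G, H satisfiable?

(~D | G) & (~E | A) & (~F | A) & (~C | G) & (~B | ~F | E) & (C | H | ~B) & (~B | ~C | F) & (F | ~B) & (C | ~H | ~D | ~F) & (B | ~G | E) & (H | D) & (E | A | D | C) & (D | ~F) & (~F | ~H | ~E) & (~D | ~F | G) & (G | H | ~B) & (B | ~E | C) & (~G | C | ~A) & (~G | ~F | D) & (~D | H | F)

Branch on D: set D = 1.
(G) alone gives G = 1.
Branch on E: set E = 1.
(A) alone gives A = 1.
(C) alone gives C = 1.
Branch on B: set B = 1.
(F) alone gives F = 1.
(~H) alone gives H = 0.
Every clause now holds.
A satisfying assignment: A=1; B=1; C=1; D=1; E=1; F=1; G=1; H=0.

Satisfiable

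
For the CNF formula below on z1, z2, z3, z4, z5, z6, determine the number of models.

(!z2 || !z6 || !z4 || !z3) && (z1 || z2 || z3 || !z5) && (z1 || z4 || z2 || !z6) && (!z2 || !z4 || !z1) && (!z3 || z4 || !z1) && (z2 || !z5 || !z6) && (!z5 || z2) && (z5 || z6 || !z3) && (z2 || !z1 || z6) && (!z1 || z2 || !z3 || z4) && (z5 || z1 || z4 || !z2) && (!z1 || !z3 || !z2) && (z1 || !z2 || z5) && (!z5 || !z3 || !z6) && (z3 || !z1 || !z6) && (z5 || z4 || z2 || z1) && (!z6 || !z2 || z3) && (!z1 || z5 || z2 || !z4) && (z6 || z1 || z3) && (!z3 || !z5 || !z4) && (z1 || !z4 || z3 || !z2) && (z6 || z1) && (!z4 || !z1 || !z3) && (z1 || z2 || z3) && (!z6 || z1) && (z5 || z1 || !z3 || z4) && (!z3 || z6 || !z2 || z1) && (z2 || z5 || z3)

There are 2^6 = 64 truth assignments over (z1, z2, z3, z4, z5, z6).
Split on z1. With z1 = true, the clauses containing z1 are satisfied and !z1 drops from the rest; 2 of the 2^5 = 32 assignments to the other variables satisfy what remains.
With z1 = false, by the same count on the reduced clause set, 0 assignments work.
Total: 2 + 0 = 2.

2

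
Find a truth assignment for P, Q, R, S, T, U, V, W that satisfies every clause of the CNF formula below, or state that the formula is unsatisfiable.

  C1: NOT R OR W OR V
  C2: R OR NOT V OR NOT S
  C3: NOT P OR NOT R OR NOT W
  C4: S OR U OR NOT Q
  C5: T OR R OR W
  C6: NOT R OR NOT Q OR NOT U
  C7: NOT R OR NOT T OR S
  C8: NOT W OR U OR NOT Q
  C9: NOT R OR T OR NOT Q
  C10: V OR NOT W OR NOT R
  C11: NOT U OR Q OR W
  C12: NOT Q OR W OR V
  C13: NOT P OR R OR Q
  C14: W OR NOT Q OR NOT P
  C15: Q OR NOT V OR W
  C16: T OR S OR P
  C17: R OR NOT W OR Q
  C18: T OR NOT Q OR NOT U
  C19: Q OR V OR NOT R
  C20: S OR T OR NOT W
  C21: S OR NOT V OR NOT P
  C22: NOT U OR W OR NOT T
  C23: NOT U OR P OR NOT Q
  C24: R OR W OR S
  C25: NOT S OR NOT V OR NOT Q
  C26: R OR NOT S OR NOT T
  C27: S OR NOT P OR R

Try R = true.
Try W = true.
Unit clause (NOT P) forces P = false.
Unit clause (V) forces V = true.
Try Q = false.
Try T = true.
Unit clause (S) forces S = true.
All clauses hold; U can take either value.

P: false,  Q: false,  R: true,  S: true,  T: true,  U: true,  V: true,  W: true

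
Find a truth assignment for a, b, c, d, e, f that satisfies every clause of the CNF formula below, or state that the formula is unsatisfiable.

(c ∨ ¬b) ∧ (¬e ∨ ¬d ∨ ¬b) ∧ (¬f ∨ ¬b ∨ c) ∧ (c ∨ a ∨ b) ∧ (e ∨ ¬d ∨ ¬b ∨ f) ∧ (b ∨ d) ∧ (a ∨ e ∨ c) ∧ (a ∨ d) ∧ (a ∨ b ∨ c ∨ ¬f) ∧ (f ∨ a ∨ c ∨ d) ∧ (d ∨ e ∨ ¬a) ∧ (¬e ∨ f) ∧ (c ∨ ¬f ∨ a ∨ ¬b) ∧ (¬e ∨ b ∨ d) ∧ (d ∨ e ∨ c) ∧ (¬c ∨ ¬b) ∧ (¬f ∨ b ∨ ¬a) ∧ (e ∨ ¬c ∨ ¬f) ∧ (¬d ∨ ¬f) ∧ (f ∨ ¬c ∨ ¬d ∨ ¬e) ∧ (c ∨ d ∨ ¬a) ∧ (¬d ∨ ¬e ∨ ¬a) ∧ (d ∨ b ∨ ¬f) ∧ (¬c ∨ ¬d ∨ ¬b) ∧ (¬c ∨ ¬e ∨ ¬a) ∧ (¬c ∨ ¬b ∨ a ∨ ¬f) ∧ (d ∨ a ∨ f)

a=False, b=False, c=True, d=True, e=False, f=False

Case c = True:
Unit clause (¬b) forces b = False.
Unit clause (d) forces d = True.
Unit clause (¬f) forces f = False.
Unit clause (¬e) forces e = False.
No clause remains; a is free.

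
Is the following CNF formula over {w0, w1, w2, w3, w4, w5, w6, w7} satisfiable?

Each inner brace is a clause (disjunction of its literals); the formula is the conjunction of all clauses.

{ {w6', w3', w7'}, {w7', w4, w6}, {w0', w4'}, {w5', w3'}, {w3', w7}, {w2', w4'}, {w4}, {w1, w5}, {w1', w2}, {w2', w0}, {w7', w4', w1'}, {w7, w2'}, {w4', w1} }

No, unsatisfiable

The clause (w4) is unit, so w4 = 1.
The clause (w0') is unit, so w0 = 0.
The clause (w2') is unit, so w2 = 0.
The clause (w1') is unit, so w1 = 0.
Now (w1) is unsatisfied and unit — conflict.
No assignment satisfies every clause.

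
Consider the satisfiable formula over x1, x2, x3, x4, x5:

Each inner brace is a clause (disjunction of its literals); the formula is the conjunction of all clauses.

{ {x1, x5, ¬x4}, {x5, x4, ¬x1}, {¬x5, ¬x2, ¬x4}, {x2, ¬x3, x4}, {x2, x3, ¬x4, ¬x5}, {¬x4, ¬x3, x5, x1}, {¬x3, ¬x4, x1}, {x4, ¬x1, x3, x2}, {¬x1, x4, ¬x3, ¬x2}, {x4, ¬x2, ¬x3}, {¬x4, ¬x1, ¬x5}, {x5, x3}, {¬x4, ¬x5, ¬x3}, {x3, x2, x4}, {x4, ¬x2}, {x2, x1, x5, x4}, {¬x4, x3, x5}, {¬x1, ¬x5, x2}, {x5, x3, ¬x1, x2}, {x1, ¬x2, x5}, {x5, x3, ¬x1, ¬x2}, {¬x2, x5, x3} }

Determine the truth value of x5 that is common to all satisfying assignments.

Suppose x5 = True.
Try x2 = False.
The clause (¬x1) is unit, so x1 = False.
Try x3 = False.
The clause (¬x4) is unit, so x4 = False.
But (x4) is also a unit clause — contradiction.
So x3 must be the other value — set x3 = True.
The clause (x4) is unit, so x4 = True.
But (¬x4) is also a unit clause — contradiction.
Neither x3 = True nor x3 = False works.
So x2 must be the other value — set x2 = True.
The clause (¬x4) is unit, so x4 = False.
But (x4) is also a unit clause — contradiction.
Neither x2 = True nor x2 = False works.
So every satisfying assignment has x5 = False.

False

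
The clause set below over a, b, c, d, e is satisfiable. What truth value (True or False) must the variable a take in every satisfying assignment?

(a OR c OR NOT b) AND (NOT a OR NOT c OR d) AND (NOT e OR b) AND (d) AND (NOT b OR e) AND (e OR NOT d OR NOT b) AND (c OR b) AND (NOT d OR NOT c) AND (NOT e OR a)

True

Suppose a = false.
From the singleton clause (d), d = true.
From the singleton clause (NOT c), c = false.
From the singleton clause (NOT b), b = false.
That conflicts with the unit clause (b).
So every satisfying assignment has a = True.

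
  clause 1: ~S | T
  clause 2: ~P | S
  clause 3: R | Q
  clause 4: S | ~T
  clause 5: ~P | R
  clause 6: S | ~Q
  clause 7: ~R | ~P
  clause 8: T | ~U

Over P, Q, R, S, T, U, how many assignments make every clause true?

7

There are 2^6 = 64 truth assignments over (P, Q, R, S, T, U).
Split on U. With U = 1, the clauses containing U are satisfied and ~U drops from the rest; 3 of the 2^5 = 32 assignments to the other variables satisfy what remains.
With U = 0, by the same count on the reduced clause set, 4 assignments work.
(One model: P=F, Q=F, R=T, S=F, T=F, U=F.)
Total: 3 + 4 = 7.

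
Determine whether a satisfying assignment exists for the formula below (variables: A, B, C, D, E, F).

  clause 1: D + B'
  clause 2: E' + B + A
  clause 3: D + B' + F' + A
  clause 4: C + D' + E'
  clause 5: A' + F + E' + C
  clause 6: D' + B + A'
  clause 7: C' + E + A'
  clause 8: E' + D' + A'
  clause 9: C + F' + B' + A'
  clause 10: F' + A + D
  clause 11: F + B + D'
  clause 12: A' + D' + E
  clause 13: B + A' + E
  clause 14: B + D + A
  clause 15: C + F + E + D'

Suppose D = 1.
Suppose C = 1.
Suppose B = 1.
Suppose E = 1.
Unit clause (A') forces A = 0.
All clauses hold; F can take either value.
A satisfying assignment: A ↦ 0, B ↦ 1, C ↦ 1, D ↦ 1, E ↦ 1, F ↦ 1.

Yes, satisfiable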